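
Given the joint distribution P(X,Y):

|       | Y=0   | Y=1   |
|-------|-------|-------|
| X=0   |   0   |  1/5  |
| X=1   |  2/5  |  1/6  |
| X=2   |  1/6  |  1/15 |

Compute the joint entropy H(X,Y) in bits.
2.1153 bits

H(X,Y) = -Σ_{x,y} P(x,y) log₂ P(x,y). Per-cell terms -P(x,y)·log₂P(x,y):
  X=0: 0.0000, 0.4644
  X=1: 0.5288, 0.4308
  X=2: 0.4308, 0.2605
  (cells with P = 0 contribute 0)
Sum of the 6 terms: H(X,Y) = 2.1153 bits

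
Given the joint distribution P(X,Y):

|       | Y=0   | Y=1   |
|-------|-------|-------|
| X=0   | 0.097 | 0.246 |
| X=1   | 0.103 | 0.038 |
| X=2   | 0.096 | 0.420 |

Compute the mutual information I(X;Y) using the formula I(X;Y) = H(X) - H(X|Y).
0.1054 bits

I(X;Y) = H(X) - H(X|Y)

Marginal of X (row sums):
  P(X=0) = 0.097 + 0.246 = 0.343
  P(X=1) = 0.103 + 0.038 = 0.141
  P(X=2) = 0.096 + 0.420 = 0.516
H(X) = -[0.343·log₂(0.343) + 0.141·log₂(0.141) + 0.516·log₂(0.516)]
  = 0.52950 + 0.39850 + 0.49255 = 1.42055 bits

Marginal of Y (column sums):
  P(Y=0) = 0.097 + 0.103 + 0.096 = 0.296
  P(Y=1) = 0.246 + 0.038 + 0.420 = 0.704
H(X|Y) = Σ_y P(y)·H(X|Y=y):
  Y=0: P(Y=0) = 0.296, P(X|Y=0) = (97/296, 103/296, 12/37) → H(X|Y=0) = 1.58426
  Y=1: P(Y=1) = 0.704, P(X|Y=1) = (123/352, 19/352, 105/176) → H(X|Y=1) = 1.20196
H(X|Y) = 0.296·1.58426 + 0.704·1.20196 = 1.31512 bits

I(X;Y) = H(X) - H(X|Y) = 1.42055 - 1.31512 = 0.1054 bits

Cross-check via I(X;Y) = H(X) + H(Y) - H(X,Y): computing H(Y) from the column sums and H(X,Y) from the 6 cells in the same way gives H(Y) = 0.87635 bits and H(X,Y) = 2.19146 bits, so
I(X;Y) = 1.42055 + 0.87635 - 2.19146 = 0.1054 bits ✓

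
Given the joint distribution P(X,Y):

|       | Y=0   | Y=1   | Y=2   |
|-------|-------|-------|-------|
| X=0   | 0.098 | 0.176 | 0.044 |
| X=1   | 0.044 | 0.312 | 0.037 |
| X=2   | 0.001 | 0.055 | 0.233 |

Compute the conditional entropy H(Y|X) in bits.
1.0234 bits

H(Y|X) = H(X,Y) - H(X)

H(X,Y) = -Σ_{x,y} P(x,y) log₂ P(x,y). Per-cell terms -P(x,y)·log₂P(x,y):
  X=0: 0.32841, 0.44112, 0.19828
  X=1: 0.19828, 0.52428, 0.17598
  X=2: 0.00997, 0.23014, 0.48967
Sum of the 9 terms: H(X,Y) = 2.5961 bits

Marginal of X (row sums):
  P(X=0) = 0.098 + 0.176 + 0.044 = 0.318
  P(X=1) = 0.044 + 0.312 + 0.037 = 0.393
  P(X=2) = 0.001 + 0.055 + 0.233 = 0.289
H(X) = -[0.318·log₂(0.318) + 0.393·log₂(0.393) + 0.289·log₂(0.289)]
  = 0.52562 + 0.52953 + 0.51756 = 1.5727 bits

H(Y|X) = H(X,Y) - H(X) = 2.5961 - 1.5727 = 1.0234 bits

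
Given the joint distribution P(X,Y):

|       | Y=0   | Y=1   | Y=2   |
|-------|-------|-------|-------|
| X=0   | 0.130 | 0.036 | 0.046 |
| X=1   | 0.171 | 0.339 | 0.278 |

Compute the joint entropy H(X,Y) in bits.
2.2378 bits

H(X,Y) = -Σ_{x,y} P(x,y) log₂ P(x,y). Per-cell terms -P(x,y)·log₂P(x,y):
  X=0: 0.3826, 0.1727, 0.2043
  X=1: 0.4357, 0.5291, 0.5134
Sum of the 6 terms: H(X,Y) = 2.2378 bits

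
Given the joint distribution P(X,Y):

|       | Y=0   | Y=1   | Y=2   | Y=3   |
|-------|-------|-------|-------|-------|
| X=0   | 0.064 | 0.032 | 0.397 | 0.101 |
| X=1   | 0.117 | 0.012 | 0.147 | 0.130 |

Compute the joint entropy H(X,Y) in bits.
2.5039 bits

H(X,Y) = -Σ_{x,y} P(x,y) log₂ P(x,y). Per-cell terms -P(x,y)·log₂P(x,y):
  X=0: 0.2538, 0.1589, 0.5291, 0.3341
  X=1: 0.3622, 0.0766, 0.4066, 0.3826
Sum of the 8 terms: H(X,Y) = 2.5039 bits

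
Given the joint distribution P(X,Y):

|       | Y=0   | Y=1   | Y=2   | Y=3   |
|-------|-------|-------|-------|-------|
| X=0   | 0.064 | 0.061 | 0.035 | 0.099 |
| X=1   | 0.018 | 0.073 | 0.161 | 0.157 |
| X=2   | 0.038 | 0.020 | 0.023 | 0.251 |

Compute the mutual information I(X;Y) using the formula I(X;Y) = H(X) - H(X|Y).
0.1789 bits

I(X;Y) = H(X) - H(X|Y)

Marginal of X (row sums):
  P(X=0) = 0.064 + 0.061 + 0.035 + 0.099 = 0.259
  P(X=1) = 0.018 + 0.073 + 0.161 + 0.157 = 0.409
  P(X=2) = 0.038 + 0.020 + 0.023 + 0.251 = 0.332
H(X) = -[0.259·log₂(0.259) + 0.409·log₂(0.409) + 0.332·log₂(0.332)]
  = 0.504785 + 0.527539 + 0.528127 = 1.560451 bits

Marginal of Y (column sums):
  P(Y=0) = 0.064 + 0.018 + 0.038 = 0.120
  P(Y=1) = 0.061 + 0.073 + 0.020 = 0.154
  P(Y=2) = 0.035 + 0.161 + 0.023 = 0.219
  P(Y=3) = 0.099 + 0.157 + 0.251 = 0.507
H(X|Y) = Σ_y P(y)·H(X|Y=y):
  Y=0: P(Y=0) = 0.120, P(X|Y=0) = (8/15, 3/20, 19/60) → H(X|Y=0) = 1.419558
  Y=1: P(Y=1) = 0.154, P(X|Y=1) = (61/154, 73/154, 10/77) → H(X|Y=1) = 1.422171
  Y=2: P(Y=2) = 0.219, P(X|Y=2) = (35/219, 161/219, 23/219) → H(X|Y=2) = 1.090566
  Y=3: P(Y=3) = 0.507, P(X|Y=3) = (33/169, 157/507, 251/507) → H(X|Y=3) = 1.486001
H(X|Y) = 0.120·1.419558 + 0.154·1.422171 + 0.219·1.090566 + 0.507·1.486001 = 1.381598 bits

I(X;Y) = H(X) - H(X|Y) = 1.560451 - 1.381598 = 0.1789 bits

Cross-check via I(X;Y) = H(X) + H(Y) - H(X,Y): computing H(Y) from the column sums and H(X,Y) from the 12 cells in the same way gives H(Y) = 1.759372 bits and H(X,Y) = 3.140970 bits, so
I(X;Y) = 1.560451 + 1.759372 - 3.140970 = 0.1789 bits ✓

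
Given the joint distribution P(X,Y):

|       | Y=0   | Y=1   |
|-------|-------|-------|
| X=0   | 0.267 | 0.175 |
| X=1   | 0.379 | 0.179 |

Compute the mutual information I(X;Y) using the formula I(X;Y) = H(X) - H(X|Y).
0.0044 bits

I(X;Y) = H(X) - H(X|Y)

Marginal of X (row sums):
  P(X=0) = 0.267 + 0.175 = 0.442
  P(X=1) = 0.379 + 0.179 = 0.558
H(X) = -[0.442·log₂(0.442) + 0.558·log₂(0.558)]
  = 0.52062 + 0.46965 = 0.9903 bits

Marginal of Y (column sums):
  P(Y=0) = 0.267 + 0.379 = 0.646
  P(Y=1) = 0.175 + 0.179 = 0.354
H(X|Y) = Σ_y P(y)·H(X|Y=y):
  Y=0: P(Y=0) = 0.646, P(X|Y=0) = (267/646, 379/646) → H(X|Y=0) = 0.97821
  Y=1: P(Y=1) = 0.354, P(X|Y=1) = (175/354, 179/354) → H(X|Y=1) = 0.99991
H(X|Y) = 0.646·0.97821 + 0.354·0.99991 = 0.9859 bits

I(X;Y) = H(X) - H(X|Y) = 0.9903 - 0.9859 = 0.0044 bits

Cross-check via I(X;Y) = H(X) + H(Y) - H(X,Y): computing H(Y) from the column sums and H(X,Y) from the 4 cells in the same way gives H(Y) = 0.9376 bits and H(X,Y) = 1.9235 bits, so
I(X;Y) = 0.9903 + 0.9376 - 1.9235 = 0.0044 bits ✓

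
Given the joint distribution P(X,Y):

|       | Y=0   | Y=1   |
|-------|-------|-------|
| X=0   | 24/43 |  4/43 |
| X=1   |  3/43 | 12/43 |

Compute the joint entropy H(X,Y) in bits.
1.5701 bits

H(X,Y) = -Σ_{x,y} P(x,y) log₂ P(x,y). Per-cell terms -P(x,y)·log₂P(x,y):
  X=0: 0.46956, 0.31872
  X=1: 0.26800, 0.51385
Sum of the 4 terms: H(X,Y) = 1.5701 bits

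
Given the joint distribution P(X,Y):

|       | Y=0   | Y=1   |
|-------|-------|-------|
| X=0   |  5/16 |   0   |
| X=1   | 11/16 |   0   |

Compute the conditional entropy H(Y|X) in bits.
0.0000 bits

H(Y|X) = H(X,Y) - H(X)

H(X,Y) = -Σ_{x,y} P(x,y) log₂ P(x,y). Per-cell terms -P(x,y)·log₂P(x,y):
  X=0: 0.5244, 0.0000
  X=1: 0.3716, 0.0000
  (cells with P = 0 contribute 0)
Sum of the 4 terms: H(X,Y) = 0.8960 bits

Marginal of X (row sums):
  P(X=0) = 5/16 + 0 = 5/16
  P(X=1) = 11/16 + 0 = 11/16
H(X) = -[(5/16)·log₂(5/16) + (11/16)·log₂(11/16)]
  = 0.5244 + 0.3716 = 0.8960 bits

H(Y|X) = H(X,Y) - H(X) = 0.8960 - 0.8960 = 0.0000 bits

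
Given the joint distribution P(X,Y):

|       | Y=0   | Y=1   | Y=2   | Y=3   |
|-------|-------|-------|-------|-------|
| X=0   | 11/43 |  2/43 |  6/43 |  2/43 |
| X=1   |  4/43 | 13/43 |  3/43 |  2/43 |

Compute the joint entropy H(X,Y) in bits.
2.6257 bits

H(X,Y) = -Σ_{x,y} P(x,y) log₂ P(x,y). Per-cell terms -P(x,y)·log₂P(x,y):
  X=0: 0.50314, 0.20587, 0.39646, 0.20587
  X=1: 0.31872, 0.52176, 0.26800, 0.20587
Sum of the 8 terms: H(X,Y) = 2.6257 bits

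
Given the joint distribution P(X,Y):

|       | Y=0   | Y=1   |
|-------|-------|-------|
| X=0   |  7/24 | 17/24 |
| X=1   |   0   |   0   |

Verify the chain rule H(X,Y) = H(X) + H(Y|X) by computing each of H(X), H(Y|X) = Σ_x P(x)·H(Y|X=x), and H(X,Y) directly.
H(X) = 0.0000 bits, H(Y|X) = 0.8709 bits, H(X,Y) = 0.8709 bits

Marginal of X (row sums):
  P(X=0) = 7/24 + 17/24 = 1
  P(X=1) = 0 + 0 = 0
H(X) = -[1·log₂(1)]   (outcomes with P = 0 contribute 0)
  = 0.0000 bits

H(Y|X) = Σ_x P(x)·H(Y|X=x):
  X=0: P(X=0) = 1, P(Y|X=0) = (7/24, 17/24) → H(Y|X=0) = 0.8709
  X=1: P(X=1) = 0 → contributes 0
H(Y|X) = 1·0.8709 = 0.8709 bits

H(X,Y) = -Σ_{x,y} P(x,y) log₂ P(x,y). Per-cell terms -P(x,y)·log₂P(x,y):
  X=0: 0.5185, 0.3524
  X=1: 0.0000, 0.0000
  (cells with P = 0 contribute 0)
Sum of the 4 terms: H(X,Y) = 0.8709 bits

Chain rule check:
  H(X) + H(Y|X) = 0.0000 + 0.8709 = 0.8709 bits
  H(X,Y) = 0.8709 bits
✓ Chain rule verified.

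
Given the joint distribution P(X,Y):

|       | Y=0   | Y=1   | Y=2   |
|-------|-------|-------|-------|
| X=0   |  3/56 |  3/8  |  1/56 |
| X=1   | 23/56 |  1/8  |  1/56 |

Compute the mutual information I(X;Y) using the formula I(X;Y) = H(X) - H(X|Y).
0.3108 bits

I(X;Y) = H(X) - H(X|Y)

Marginal of X (row sums):
  P(X=0) = 3/56 + 3/8 + 1/56 = 25/56
  P(X=1) = 23/56 + 1/8 + 1/56 = 31/56
H(X) = -[(25/56)·log₂(25/56) + (31/56)·log₂(31/56)]
  = 0.5194 + 0.4723 = 0.9917 bits

Marginal of Y (column sums):
  P(Y=0) = 3/56 + 23/56 = 13/28
  P(Y=1) = 3/8 + 1/8 = 1/2
  P(Y=2) = 1/56 + 1/56 = 1/28
H(X|Y) = Σ_y P(y)·H(X|Y=y):
  Y=0: P(Y=0) = 13/28, P(X|Y=0) = (3/26, 23/26) → H(X|Y=0) = 0.5159
  Y=1: P(Y=1) = 1/2, P(X|Y=1) = (3/4, 1/4) → H(X|Y=1) = 0.8113
  Y=2: P(Y=2) = 1/28, P(X|Y=2) = (1/2, 1/2) → H(X|Y=2) = 1.0000
H(X|Y) = (13/28)·0.5159 + (1/2)·0.8113 + (1/28)·1.0000 = 0.6809 bits

I(X;Y) = H(X) - H(X|Y) = 0.9917 - 0.6809 = 0.3108 bits

Cross-check via I(X;Y) = H(X) + H(Y) - H(X,Y): computing H(Y) from the column sums and H(X,Y) from the 6 cells in the same way gives H(Y) = 1.1856 bits and H(X,Y) = 1.8665 bits, so
I(X;Y) = 0.9917 + 1.1856 - 1.8665 = 0.3108 bits ✓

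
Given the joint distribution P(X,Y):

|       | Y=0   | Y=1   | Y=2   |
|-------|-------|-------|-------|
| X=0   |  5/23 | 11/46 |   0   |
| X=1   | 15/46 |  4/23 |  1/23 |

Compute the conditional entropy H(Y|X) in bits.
1.1404 bits

H(Y|X) = H(X,Y) - H(X)

H(X,Y) = -Σ_{x,y} P(x,y) log₂ P(x,y). Per-cell terms -P(x,y)·log₂P(x,y):
  X=0: 0.478616, 0.493596, 0.000000
  X=1: 0.527175, 0.438880, 0.196677
  (cells with P = 0 contribute 0)
Sum of the 6 terms: H(X,Y) = 2.13494 bits

Marginal of X (row sums):
  P(X=0) = 5/23 + 11/46 + 0 = 21/46
  P(X=1) = 15/46 + 4/23 + 1/23 = 25/46
H(X) = -[(21/46)·log₂(21/46) + (25/46)·log₂(25/46)]
  = 0.516438 + 0.478101 = 0.99454 bits

H(Y|X) = H(X,Y) - H(X) = 2.13494 - 0.99454 = 1.1404 bits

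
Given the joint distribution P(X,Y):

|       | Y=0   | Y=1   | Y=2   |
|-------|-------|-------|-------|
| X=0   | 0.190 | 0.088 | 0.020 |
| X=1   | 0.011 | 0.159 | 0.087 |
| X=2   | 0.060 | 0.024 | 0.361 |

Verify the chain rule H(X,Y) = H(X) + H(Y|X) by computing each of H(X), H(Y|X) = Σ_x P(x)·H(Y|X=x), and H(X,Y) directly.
H(X) = 1.5441 bits, H(Y|X) = 1.0358 bits, H(X,Y) = 2.5798 bits

Marginal of X (row sums):
  P(X=0) = 0.190 + 0.088 + 0.020 = 0.298
  P(X=1) = 0.011 + 0.159 + 0.087 = 0.257
  P(X=2) = 0.060 + 0.024 + 0.361 = 0.445
H(X) = -[0.298·log₂(0.298) + 0.257·log₂(0.257) + 0.445·log₂(0.445)]
  = 0.5205 + 0.5038 + 0.5198 = 1.5441 bits

H(Y|X) = Σ_x P(x)·H(Y|X=x):
  X=0: P(X=0) = 0.298, P(Y|X=0) = (95/149, 44/149, 10/149) → H(Y|X=0) = 1.1952
  X=1: P(X=1) = 0.257, P(Y|X=1) = (11/257, 159/257, 87/257) → H(Y|X=1) = 1.1522
  X=2: P(X=2) = 0.445, P(Y|X=2) = (12/89, 24/445, 361/445) → H(Y|X=2) = 0.8618
H(Y|X) = 0.298·1.1952 + 0.257·1.1522 + 0.445·0.8618 = 1.0358 bits

H(X,Y) = -Σ_{x,y} P(x,y) log₂ P(x,y). Per-cell terms -P(x,y)·log₂P(x,y):
  X=0: 0.4552, 0.3086, 0.1129
  X=1: 0.0716, 0.4218, 0.3065
  X=2: 0.2435, 0.1291, 0.5306
Sum of the 9 terms: H(X,Y) = 2.5798 bits

Chain rule check:
  H(X) + H(Y|X) = 1.5441 + 1.0358 = 2.5799 bits
  H(X,Y) = 2.5798 bits
✓ Chain rule verified (Δ = 0.0001 is 4-dp rounding noise: each of the three values was rounded independently).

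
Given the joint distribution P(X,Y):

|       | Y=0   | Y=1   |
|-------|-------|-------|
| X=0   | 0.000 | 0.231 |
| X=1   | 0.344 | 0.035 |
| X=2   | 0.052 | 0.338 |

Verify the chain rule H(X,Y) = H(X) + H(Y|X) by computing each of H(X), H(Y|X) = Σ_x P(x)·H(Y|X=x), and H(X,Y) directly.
H(X) = 1.5486 bits, H(Y|X) = 0.3893 bits, H(X,Y) = 1.9380 bits

Marginal of X (row sums):
  P(X=0) = 0.000 + 0.231 = 0.231
  P(X=1) = 0.344 + 0.035 = 0.379
  P(X=2) = 0.052 + 0.338 = 0.390
H(X) = -[0.231·log₂(0.231) + 0.379·log₂(0.379) + 0.390·log₂(0.390)]
  = 0.488342 + 0.530498 + 0.529797 = 1.5486 bits

H(Y|X) = Σ_x P(x)·H(Y|X=x):
  X=0: P(X=0) = 0.231, P(Y|X=0) = (0, 1) → H(Y|X=0) = 0.000000
  X=1: P(X=1) = 0.379, P(Y|X=1) = (344/379, 35/379) → H(Y|X=1) = 0.444260
  X=2: P(X=2) = 0.390, P(Y|X=2) = (2/15, 13/15) → H(Y|X=2) = 0.566510
H(Y|X) = 0.231·0.000000 + 0.379·0.444260 + 0.390·0.566510 = 0.3893 bits

H(X,Y) = -Σ_{x,y} P(x,y) log₂ P(x,y). Per-cell terms -P(x,y)·log₂P(x,y):
  X=0: 0.000000, 0.488342
  X=1: 0.529595, 0.169278
  X=2: 0.221798, 0.528938
  (cells with P = 0 contribute 0)
Sum of the 6 terms: H(X,Y) = 1.9380 bits

Chain rule check:
  H(X) + H(Y|X) = 1.5486 + 0.3893 = 1.9379 bits
  H(X,Y) = 1.9380 bits
✓ Chain rule verified (Δ = 0.0001 is 4-dp rounding noise: each of the three values was rounded independently).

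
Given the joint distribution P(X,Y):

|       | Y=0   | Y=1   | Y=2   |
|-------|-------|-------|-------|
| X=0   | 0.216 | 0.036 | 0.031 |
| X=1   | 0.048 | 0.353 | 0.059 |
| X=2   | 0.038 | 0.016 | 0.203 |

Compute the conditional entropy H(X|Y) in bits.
0.9601 bits

H(X|Y) = H(X,Y) - H(Y)

H(X,Y) = -Σ_{x,y} P(x,y) log₂ P(x,y). Per-cell terms -P(x,y)·log₂P(x,y):
  X=0: 0.47755, 0.17265, 0.15536
  X=1: 0.21028, 0.53030, 0.24091
  X=2: 0.17928, 0.09545, 0.46699
Sum of the 9 terms: H(X,Y) = 2.5288 bits

Marginal of Y (column sums):
  P(Y=0) = 0.216 + 0.048 + 0.038 = 0.302
  P(Y=1) = 0.036 + 0.353 + 0.016 = 0.405
  P(Y=2) = 0.031 + 0.059 + 0.203 = 0.293
H(Y) = -[0.302·log₂(0.302) + 0.405·log₂(0.405) + 0.293·log₂(0.293)]
  = 0.52167 + 0.52812 + 0.51891 = 1.5687 bits

H(X|Y) = H(X,Y) - H(Y) = 2.5288 - 1.5687 = 0.9601 bits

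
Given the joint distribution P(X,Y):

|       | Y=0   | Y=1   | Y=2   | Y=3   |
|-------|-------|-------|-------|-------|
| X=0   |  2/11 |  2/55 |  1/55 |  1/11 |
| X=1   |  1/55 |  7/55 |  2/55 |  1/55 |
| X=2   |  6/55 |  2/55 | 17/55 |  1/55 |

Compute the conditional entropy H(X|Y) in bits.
1.0573 bits

H(X|Y) = H(X,Y) - H(Y)

H(X,Y) = -Σ_{x,y} P(x,y) log₂ P(x,y). Per-cell terms -P(x,y)·log₂P(x,y):
  X=0: 0.44717, 0.17387, 0.10512, 0.31449
  X=1: 0.10512, 0.37851, 0.17387, 0.10512
  X=2: 0.34870, 0.17387, 0.52357, 0.10512
Sum of the 12 terms: H(X,Y) = 2.9545 bits

Marginal of Y (column sums):
  P(Y=0) = 2/11 + 1/55 + 6/55 = 17/55
  P(Y=1) = 2/55 + 7/55 + 2/55 = 1/5
  P(Y=2) = 1/55 + 2/55 + 17/55 = 4/11
  P(Y=3) = 1/11 + 1/55 + 1/55 = 7/55
H(Y) = -[(17/55)·log₂(17/55) + (1/5)·log₂(1/5) + (4/11)·log₂(4/11) + (7/55)·log₂(7/55)]
  = 0.52357 + 0.46439 + 0.53070 + 0.37851 = 1.8972 bits

H(X|Y) = H(X,Y) - H(Y) = 2.9545 - 1.8972 = 1.0573 bits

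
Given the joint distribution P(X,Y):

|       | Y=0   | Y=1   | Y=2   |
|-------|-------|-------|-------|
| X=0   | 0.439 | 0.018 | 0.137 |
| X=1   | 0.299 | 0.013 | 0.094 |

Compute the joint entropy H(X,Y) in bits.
1.9415 bits

H(X,Y) = -Σ_{x,y} P(x,y) log₂ P(x,y). Per-cell terms -P(x,y)·log₂P(x,y):
  X=0: 0.5214, 0.1043, 0.3929
  X=1: 0.5208, 0.0814, 0.3207
Sum of the 6 terms: H(X,Y) = 1.9415 bits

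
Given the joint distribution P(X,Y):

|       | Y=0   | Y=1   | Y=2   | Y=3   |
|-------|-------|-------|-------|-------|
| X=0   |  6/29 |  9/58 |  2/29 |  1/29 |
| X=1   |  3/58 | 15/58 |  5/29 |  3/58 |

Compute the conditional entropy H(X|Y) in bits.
0.8737 bits

H(X|Y) = H(X,Y) - H(Y)

H(X,Y) = -Σ_{x,y} P(x,y) log₂ P(x,y). Per-cell terms -P(x,y)·log₂P(x,y):
  X=0: 0.4703, 0.4171, 0.2661, 0.1675
  X=1: 0.2210, 0.5046, 0.4373, 0.2210
Sum of the 8 terms: H(X,Y) = 2.7049 bits

Marginal of Y (column sums):
  P(Y=0) = 6/29 + 3/58 = 15/58
  P(Y=1) = 9/58 + 15/58 = 12/29
  P(Y=2) = 2/29 + 5/29 = 7/29
  P(Y=3) = 1/29 + 3/58 = 5/58
H(Y) = -[(15/58)·log₂(15/58) + (12/29)·log₂(12/29) + (7/29)·log₂(7/29) + (5/58)·log₂(5/58)]
  = 0.5046 + 0.5268 + 0.4950 + 0.3048 = 1.8312 bits

H(X|Y) = H(X,Y) - H(Y) = 2.7049 - 1.8312 = 0.8737 bits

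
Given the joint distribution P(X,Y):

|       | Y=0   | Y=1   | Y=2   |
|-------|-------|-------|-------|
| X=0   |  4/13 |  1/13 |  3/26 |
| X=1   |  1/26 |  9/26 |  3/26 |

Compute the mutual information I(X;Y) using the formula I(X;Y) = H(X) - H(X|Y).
0.3056 bits

I(X;Y) = H(X) - H(X|Y)

Marginal of X (row sums):
  P(X=0) = 4/13 + 1/13 + 3/26 = 1/2
  P(X=1) = 1/26 + 9/26 + 3/26 = 1/2
H(X) = -[(1/2)·log₂(1/2) + (1/2)·log₂(1/2)]
  = 0.5000 + 0.5000 = 1.0000 bits

Marginal of Y (column sums):
  P(Y=0) = 4/13 + 1/26 = 9/26
  P(Y=1) = 1/13 + 9/26 = 11/26
  P(Y=2) = 3/26 + 3/26 = 3/13
H(X|Y) = Σ_y P(y)·H(X|Y=y):
  Y=0: P(Y=0) = 9/26, P(X|Y=0) = (8/9, 1/9) → H(X|Y=0) = 0.5033
  Y=1: P(Y=1) = 11/26, P(X|Y=1) = (2/11, 9/11) → H(X|Y=1) = 0.6840
  Y=2: P(Y=2) = 3/13, P(X|Y=2) = (1/2, 1/2) → H(X|Y=2) = 1.0000
H(X|Y) = (9/26)·0.5033 + (11/26)·0.6840 + (3/13)·1.0000 = 0.6944 bits

I(X;Y) = H(X) - H(X|Y) = 1.0000 - 0.6944 = 0.3056 bits

Cross-check via I(X;Y) = H(X) + H(Y) - H(X,Y): computing H(Y) from the column sums and H(X,Y) from the 6 cells in the same way gives H(Y) = 1.5430 bits and H(X,Y) = 2.2374 bits, so
I(X;Y) = 1.0000 + 1.5430 - 2.2374 = 0.3056 bits ✓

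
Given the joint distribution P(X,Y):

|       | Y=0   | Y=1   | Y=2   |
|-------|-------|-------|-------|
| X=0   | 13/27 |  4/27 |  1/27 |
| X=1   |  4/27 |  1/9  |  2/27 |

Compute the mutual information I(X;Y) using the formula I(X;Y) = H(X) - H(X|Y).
0.0652 bits

I(X;Y) = H(X) - H(X|Y)

Marginal of X (row sums):
  P(X=0) = 13/27 + 4/27 + 1/27 = 2/3
  P(X=1) = 4/27 + 1/9 + 2/27 = 1/3
H(X) = -[(2/3)·log₂(2/3) + (1/3)·log₂(1/3)]
  = 0.38998 + 0.52832 = 0.91830 bits

Marginal of Y (column sums):
  P(Y=0) = 13/27 + 4/27 = 17/27
  P(Y=1) = 4/27 + 1/9 = 7/27
  P(Y=2) = 1/27 + 2/27 = 1/9
H(X|Y) = Σ_y P(y)·H(X|Y=y):
  Y=0: P(Y=0) = 17/27, P(X|Y=0) = (13/17, 4/17) → H(X|Y=0) = 0.78713
  Y=1: P(Y=1) = 7/27, P(X|Y=1) = (4/7, 3/7) → H(X|Y=1) = 0.98523
  Y=2: P(Y=2) = 1/9, P(X|Y=2) = (1/3, 2/3) → H(X|Y=2) = 0.91830
H(X|Y) = (17/27)·0.78713 + (7/27)·0.98523 + (1/9)·0.91830 = 0.85306 bits

I(X;Y) = H(X) - H(X|Y) = 0.91830 - 0.85306 = 0.0652 bits

Cross-check via I(X;Y) = H(X) + H(Y) - H(X,Y): computing H(Y) from the column sums and H(X,Y) from the 6 cells in the same way gives H(Y) = 1.27736 bits and H(X,Y) = 2.13042 bits, so
I(X;Y) = 0.91830 + 1.27736 - 2.13042 = 0.0652 bits ✓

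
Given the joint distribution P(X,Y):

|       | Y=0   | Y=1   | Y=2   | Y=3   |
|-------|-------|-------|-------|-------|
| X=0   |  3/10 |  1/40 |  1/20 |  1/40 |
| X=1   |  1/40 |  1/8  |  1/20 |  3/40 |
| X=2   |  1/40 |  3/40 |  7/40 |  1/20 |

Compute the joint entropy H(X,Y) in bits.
3.0772 bits

H(X,Y) = -Σ_{x,y} P(x,y) log₂ P(x,y). Per-cell terms -P(x,y)·log₂P(x,y):
  X=0: 0.52109, 0.13305, 0.21610, 0.13305
  X=1: 0.13305, 0.37500, 0.21610, 0.28027
  X=2: 0.13305, 0.28027, 0.44005, 0.21610
Sum of the 12 terms: H(X,Y) = 3.0772 bits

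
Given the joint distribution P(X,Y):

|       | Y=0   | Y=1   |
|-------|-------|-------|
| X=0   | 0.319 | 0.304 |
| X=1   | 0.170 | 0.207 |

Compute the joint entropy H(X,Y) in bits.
1.9530 bits

H(X,Y) = -Σ_{x,y} P(x,y) log₂ P(x,y). Per-cell terms -P(x,y)·log₂P(x,y):
  X=0: 0.5258, 0.5222
  X=1: 0.4346, 0.4704
Sum of the 4 terms: H(X,Y) = 1.9530 bits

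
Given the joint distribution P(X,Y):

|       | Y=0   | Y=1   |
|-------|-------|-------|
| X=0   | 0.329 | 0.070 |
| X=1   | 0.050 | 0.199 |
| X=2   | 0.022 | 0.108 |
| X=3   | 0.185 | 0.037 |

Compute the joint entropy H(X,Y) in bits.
2.5701 bits

H(X,Y) = -Σ_{x,y} P(x,y) log₂ P(x,y). Per-cell terms -P(x,y)·log₂P(x,y):
  X=0: 0.52766, 0.26856
  X=1: 0.21610, 0.46350
  X=2: 0.12114, 0.34678
  X=3: 0.45036, 0.17598
Sum of the 8 terms: H(X,Y) = 2.5701 bits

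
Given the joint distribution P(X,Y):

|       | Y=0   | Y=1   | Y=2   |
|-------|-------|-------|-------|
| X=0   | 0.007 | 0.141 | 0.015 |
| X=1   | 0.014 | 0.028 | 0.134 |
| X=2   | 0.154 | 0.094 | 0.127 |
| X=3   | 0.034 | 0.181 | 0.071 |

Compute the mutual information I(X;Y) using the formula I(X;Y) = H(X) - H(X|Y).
0.2806 bits

I(X;Y) = H(X) - H(X|Y)

Marginal of X (row sums):
  P(X=0) = 0.007 + 0.141 + 0.015 = 0.163
  P(X=1) = 0.014 + 0.028 + 0.134 = 0.176
  P(X=2) = 0.154 + 0.094 + 0.127 = 0.375
  P(X=3) = 0.034 + 0.181 + 0.071 = 0.286
H(X) = -[0.163·log₂(0.163) + 0.176·log₂(0.176) + 0.375·log₂(0.375) + 0.286·log₂(0.286)]
  = 0.42658 + 0.44112 + 0.53064 + 0.51649 = 1.91483 bits

Marginal of Y (column sums):
  P(Y=0) = 0.007 + 0.014 + 0.154 + 0.034 = 0.209
  P(Y=1) = 0.141 + 0.028 + 0.094 + 0.181 = 0.444
  P(Y=2) = 0.015 + 0.134 + 0.127 + 0.071 = 0.347
H(X|Y) = Σ_y P(y)·H(X|Y=y):
  Y=0: P(Y=0) = 0.209, P(X|Y=0) = (7/209, 14/209, 14/19, 34/209) → H(X|Y=0) = 1.17619
  Y=1: P(Y=1) = 0.444, P(X|Y=1) = (47/148, 7/111, 47/222, 181/444) → H(X|Y=1) = 1.77891
  Y=2: P(Y=2) = 0.347, P(X|Y=2) = (15/347, 134/347, 127/347, 71/347) → H(X|Y=2) = 1.72509
H(X|Y) = 0.209·1.17619 + 0.444·1.77891 + 0.347·1.72509 = 1.63427 bits

I(X;Y) = H(X) - H(X|Y) = 1.91483 - 1.63427 = 0.2806 bits

Cross-check via I(X;Y) = H(X) + H(Y) - H(X,Y): computing H(Y) from the column sums and H(X,Y) from the 12 cells in the same way gives H(Y) = 1.52196 bits and H(X,Y) = 3.15623 bits, so
I(X;Y) = 1.91483 + 1.52196 - 3.15623 = 0.2806 bits ✓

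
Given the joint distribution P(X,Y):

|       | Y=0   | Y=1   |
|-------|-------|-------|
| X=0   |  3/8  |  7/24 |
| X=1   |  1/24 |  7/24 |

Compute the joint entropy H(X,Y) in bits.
1.7586 bits

H(X,Y) = -Σ_{x,y} P(x,y) log₂ P(x,y). Per-cell terms -P(x,y)·log₂P(x,y):
  X=0: 0.5306, 0.5185
  X=1: 0.1910, 0.5185
Sum of the 4 terms: H(X,Y) = 1.7586 bits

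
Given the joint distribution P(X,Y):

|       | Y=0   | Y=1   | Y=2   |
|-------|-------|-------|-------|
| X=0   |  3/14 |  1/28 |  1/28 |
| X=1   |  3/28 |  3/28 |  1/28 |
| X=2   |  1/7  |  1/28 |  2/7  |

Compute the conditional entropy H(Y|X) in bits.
1.2406 bits

H(Y|X) = H(X,Y) - H(X)

H(X,Y) = -Σ_{x,y} P(x,y) log₂ P(x,y). Per-cell terms -P(x,y)·log₂P(x,y):
  X=0: 0.476227, 0.171691, 0.171691
  X=1: 0.345256, 0.345256, 0.171691
  X=2: 0.401051, 0.171691, 0.516387
Sum of the 9 terms: H(X,Y) = 2.77094 bits

Marginal of X (row sums):
  P(X=0) = 3/14 + 1/28 + 1/28 = 2/7
  P(X=1) = 3/28 + 3/28 + 1/28 = 1/4
  P(X=2) = 1/7 + 1/28 + 2/7 = 13/28
H(X) = -[(2/7)·log₂(2/7) + (1/4)·log₂(1/4) + (13/28)·log₂(13/28)]
  = 0.516387 + 0.500000 + 0.513925 = 1.53031 bits

H(Y|X) = H(X,Y) - H(X) = 2.77094 - 1.53031 = 1.2406 bits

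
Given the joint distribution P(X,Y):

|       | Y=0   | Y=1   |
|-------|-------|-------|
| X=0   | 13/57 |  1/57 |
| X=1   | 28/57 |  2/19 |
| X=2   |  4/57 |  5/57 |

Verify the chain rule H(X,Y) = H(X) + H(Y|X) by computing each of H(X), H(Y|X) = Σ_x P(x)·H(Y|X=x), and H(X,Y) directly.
H(X) = 1.3626 bits, H(Y|X) = 0.6487 bits, H(X,Y) = 2.0113 bits

Marginal of X (row sums):
  P(X=0) = 13/57 + 1/57 = 14/57
  P(X=1) = 28/57 + 2/19 = 34/57
  P(X=2) = 4/57 + 5/57 = 3/19
H(X) = -[(14/57)·log₂(14/57) + (34/57)·log₂(34/57) + (3/19)·log₂(3/19)]
  = 0.4975 + 0.4446 + 0.4205 = 1.3626 bits

H(Y|X) = Σ_x P(x)·H(Y|X=x):
  X=0: P(X=0) = 14/57, P(Y|X=0) = (13/14, 1/14) → H(Y|X=0) = 0.3712
  X=1: P(X=1) = 34/57, P(Y|X=1) = (14/17, 3/17) → H(Y|X=1) = 0.6723
  X=2: P(X=2) = 3/19, P(Y|X=2) = (4/9, 5/9) → H(Y|X=2) = 0.9911
H(Y|X) = (14/57)·0.3712 + (34/57)·0.6723 + (3/19)·0.9911 = 0.6487 bits

H(X,Y) = -Σ_{x,y} P(x,y) log₂ P(x,y). Per-cell terms -P(x,y)·log₂P(x,y):
  X=0: 0.4863, 0.1023
  X=1: 0.5038, 0.3419
  X=2: 0.2690, 0.3080
Sum of the 6 terms: H(X,Y) = 2.0113 bits

Chain rule check:
  H(X) + H(Y|X) = 1.3626 + 0.6487 = 2.0113 bits
  H(X,Y) = 2.0113 bits
✓ Chain rule verified.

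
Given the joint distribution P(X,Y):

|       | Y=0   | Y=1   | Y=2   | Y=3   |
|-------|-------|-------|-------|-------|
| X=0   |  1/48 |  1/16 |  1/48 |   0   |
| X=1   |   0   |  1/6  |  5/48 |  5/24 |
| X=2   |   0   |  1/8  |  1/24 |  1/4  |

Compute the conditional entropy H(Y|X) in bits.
1.4162 bits

H(Y|X) = H(X,Y) - H(X)

H(X,Y) = -Σ_{x,y} P(x,y) log₂ P(x,y). Per-cell terms -P(x,y)·log₂P(x,y):
  X=0: 0.11635, 0.25000, 0.11635, 0.00000
  X=1: 0.00000, 0.43083, 0.33990, 0.47147
  X=2: 0.00000, 0.37500, 0.19104, 0.50000
  (cells with P = 0 contribute 0)
Sum of the 12 terms: H(X,Y) = 2.79094 bits

Marginal of X (row sums):
  P(X=0) = 1/48 + 1/16 + 1/48 + 0 = 5/48
  P(X=1) = 0 + 1/6 + 5/48 + 5/24 = 23/48
  P(X=2) = 0 + 1/8 + 1/24 + 1/4 = 5/12
H(X) = -[(5/48)·log₂(5/48) + (23/48)·log₂(23/48) + (5/12)·log₂(5/12)]
  = 0.33990 + 0.50859 + 0.52626 = 1.37475 bits

H(Y|X) = H(X,Y) - H(X) = 2.79094 - 1.37475 = 1.4162 bits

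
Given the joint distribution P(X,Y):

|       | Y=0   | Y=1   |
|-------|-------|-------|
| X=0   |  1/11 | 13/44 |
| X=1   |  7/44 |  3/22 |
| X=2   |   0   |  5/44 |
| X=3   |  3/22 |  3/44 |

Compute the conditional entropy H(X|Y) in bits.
1.6984 bits

H(X|Y) = H(X,Y) - H(Y)

H(X,Y) = -Σ_{x,y} P(x,y) log₂ P(x,y). Per-cell terms -P(x,y)·log₂P(x,y):
  X=0: 0.3145, 0.5197
  X=1: 0.4219, 0.3920
  X=2: 0.0000, 0.3565
  X=3: 0.3920, 0.2642
  (cells with P = 0 contribute 0)
Sum of the 8 terms: H(X,Y) = 2.6608 bits

Marginal of Y (column sums):
  P(Y=0) = 1/11 + 7/44 + 0 + 3/22 = 17/44
  P(Y=1) = 13/44 + 3/22 + 5/44 + 3/44 = 27/44
H(Y) = -[(17/44)·log₂(17/44) + (27/44)·log₂(27/44)]
  = 0.5301 + 0.4323 = 0.9624 bits

H(X|Y) = H(X,Y) - H(Y) = 2.6608 - 0.9624 = 1.6984 bits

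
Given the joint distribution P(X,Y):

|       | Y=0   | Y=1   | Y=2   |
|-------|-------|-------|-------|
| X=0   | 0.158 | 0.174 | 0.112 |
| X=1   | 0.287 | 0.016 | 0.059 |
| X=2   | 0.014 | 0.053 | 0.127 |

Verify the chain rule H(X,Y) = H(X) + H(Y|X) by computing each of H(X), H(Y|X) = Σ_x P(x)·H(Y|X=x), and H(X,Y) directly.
H(X) = 1.5097 bits, H(Y|X) = 1.2457 bits, H(X,Y) = 2.7554 bits

Marginal of X (row sums):
  P(X=0) = 0.158 + 0.174 + 0.112 = 0.444
  P(X=1) = 0.287 + 0.016 + 0.059 = 0.362
  P(X=2) = 0.014 + 0.053 + 0.127 = 0.194
H(X) = -[0.444·log₂(0.444) + 0.362·log₂(0.362) + 0.194·log₂(0.194)]
  = 0.52009 + 0.53067 + 0.45898 = 1.5097 bits

H(Y|X) = Σ_x P(x)·H(Y|X=x):
  X=0: P(X=0) = 0.444, P(Y|X=0) = (79/222, 29/74, 28/111) → H(Y|X=0) = 1.56132
  X=1: P(X=1) = 0.362, P(Y|X=1) = (287/362, 8/181, 59/362) → H(Y|X=1) = 0.89099
  X=2: P(X=2) = 0.194, P(Y|X=2) = (7/97, 53/194, 127/194) → H(Y|X=2) = 1.18524
H(Y|X) = 0.444·1.56132 + 0.362·0.89099 + 0.194·1.18524 = 1.2457 bits

H(X,Y) = -Σ_{x,y} P(x,y) log₂ P(x,y). Per-cell terms -P(x,y)·log₂P(x,y):
  X=0: 0.42060, 0.43897, 0.35374
  X=1: 0.51685, 0.09545, 0.24091
  X=2: 0.08622, 0.22461, 0.37809
Sum of the 9 terms: H(X,Y) = 2.7554 bits

Chain rule check:
  H(X) + H(Y|X) = 1.5097 + 1.2457 = 2.7554 bits
  H(X,Y) = 2.7554 bits
✓ Chain rule verified.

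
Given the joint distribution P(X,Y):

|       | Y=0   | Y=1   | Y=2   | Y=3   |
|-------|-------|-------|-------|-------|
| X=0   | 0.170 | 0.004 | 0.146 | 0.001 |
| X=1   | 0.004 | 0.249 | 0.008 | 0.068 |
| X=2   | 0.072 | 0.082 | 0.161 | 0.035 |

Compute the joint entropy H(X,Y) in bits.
2.8951 bits

H(X,Y) = -Σ_{x,y} P(x,y) log₂ P(x,y). Per-cell terms -P(x,y)·log₂P(x,y):
  X=0: 0.43459, 0.03186, 0.40529, 0.00997
  X=1: 0.03186, 0.49944, 0.05573, 0.26373
  X=2: 0.27330, 0.29588, 0.42421, 0.16928
Sum of the 12 terms: H(X,Y) = 2.8951 bits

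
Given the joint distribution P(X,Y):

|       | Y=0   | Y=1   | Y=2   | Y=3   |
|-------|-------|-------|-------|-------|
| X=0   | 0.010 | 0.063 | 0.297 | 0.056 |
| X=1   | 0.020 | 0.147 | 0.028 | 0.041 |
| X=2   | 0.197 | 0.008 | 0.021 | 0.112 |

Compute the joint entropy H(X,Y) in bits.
2.9119 bits

H(X,Y) = -Σ_{x,y} P(x,y) log₂ P(x,y). Per-cell terms -P(x,y)·log₂P(x,y):
  X=0: 0.06644, 0.25128, 0.52019, 0.23287
  X=1: 0.11288, 0.40662, 0.14444, 0.18894
  X=2: 0.46172, 0.05573, 0.11704, 0.35374
Sum of the 12 terms: H(X,Y) = 2.9119 bits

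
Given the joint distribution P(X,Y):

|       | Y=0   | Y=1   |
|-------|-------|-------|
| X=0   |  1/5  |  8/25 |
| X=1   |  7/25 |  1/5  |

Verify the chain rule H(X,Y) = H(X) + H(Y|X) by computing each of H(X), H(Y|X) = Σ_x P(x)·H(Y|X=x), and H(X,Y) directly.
H(X) = 0.9988 bits, H(Y|X) = 0.9702 bits, H(X,Y) = 1.9690 bits

Marginal of X (row sums):
  P(X=0) = 1/5 + 8/25 = 13/25
  P(X=1) = 7/25 + 1/5 = 12/25
H(X) = -[(13/25)·log₂(13/25) + (12/25)·log₂(12/25)]
  = 0.490577 + 0.508269 = 0.9988 bits

H(Y|X) = Σ_x P(x)·H(Y|X=x):
  X=0: P(X=0) = 13/25, P(Y|X=0) = (5/13, 8/13) → H(Y|X=0) = 0.961237
  X=1: P(X=1) = 12/25, P(Y|X=1) = (7/12, 5/12) → H(Y|X=1) = 0.979869
H(Y|X) = (13/25)·0.961237 + (12/25)·0.979869 = 0.9702 bits

H(X,Y) = -Σ_{x,y} P(x,y) log₂ P(x,y). Per-cell terms -P(x,y)·log₂P(x,y):
  X=0: 0.464386, 0.526034
  X=1: 0.514220, 0.464386
Sum of the 4 terms: H(X,Y) = 1.9690 bits

Chain rule check:
  H(X) + H(Y|X) = 0.9988 + 0.9702 = 1.9690 bits
  H(X,Y) = 1.9690 bits
✓ Chain rule verified.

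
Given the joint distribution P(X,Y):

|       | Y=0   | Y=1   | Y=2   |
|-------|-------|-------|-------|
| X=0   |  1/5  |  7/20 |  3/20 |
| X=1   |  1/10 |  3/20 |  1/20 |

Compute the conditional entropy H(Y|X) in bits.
1.4826 bits

H(Y|X) = H(X,Y) - H(X)

H(X,Y) = -Σ_{x,y} P(x,y) log₂ P(x,y). Per-cell terms -P(x,y)·log₂P(x,y):
  X=0: 0.46439, 0.53010, 0.41054
  X=1: 0.33219, 0.41054, 0.21610
Sum of the 6 terms: H(X,Y) = 2.3639 bits

Marginal of X (row sums):
  P(X=0) = 1/5 + 7/20 + 3/20 = 7/10
  P(X=1) = 1/10 + 3/20 + 1/20 = 3/10
H(X) = -[(7/10)·log₂(7/10) + (3/10)·log₂(3/10)]
  = 0.36020 + 0.52109 = 0.8813 bits

H(Y|X) = H(X,Y) - H(X) = 2.3639 - 0.8813 = 1.4826 bits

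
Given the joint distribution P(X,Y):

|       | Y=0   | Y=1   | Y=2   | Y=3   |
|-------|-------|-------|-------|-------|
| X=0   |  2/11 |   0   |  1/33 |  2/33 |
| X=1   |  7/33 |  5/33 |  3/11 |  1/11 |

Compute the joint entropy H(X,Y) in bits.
2.5579 bits

H(X,Y) = -Σ_{x,y} P(x,y) log₂ P(x,y). Per-cell terms -P(x,y)·log₂P(x,y):
  X=0: 0.4472, 0.0000, 0.1529, 0.2451
  X=1: 0.4745, 0.4125, 0.5112, 0.3145
  (cells with P = 0 contribute 0)
Sum of the 8 terms: H(X,Y) = 2.5579 bits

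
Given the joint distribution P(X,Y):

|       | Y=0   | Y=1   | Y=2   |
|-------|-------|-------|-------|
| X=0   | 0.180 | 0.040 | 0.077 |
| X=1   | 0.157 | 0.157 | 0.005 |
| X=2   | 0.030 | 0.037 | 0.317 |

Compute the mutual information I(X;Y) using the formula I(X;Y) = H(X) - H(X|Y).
0.4802 bits

I(X;Y) = H(X) - H(X|Y)

Marginal of X (row sums):
  P(X=0) = 0.180 + 0.040 + 0.077 = 0.297
  P(X=1) = 0.157 + 0.157 + 0.005 = 0.319
  P(X=2) = 0.030 + 0.037 + 0.317 = 0.384
H(X) = -[0.297·log₂(0.297) + 0.319·log₂(0.319) + 0.384·log₂(0.384)]
  = 0.520185 + 0.525831 + 0.530236 = 1.57625 bits

Marginal of Y (column sums):
  P(Y=0) = 0.180 + 0.157 + 0.030 = 0.367
  P(Y=1) = 0.040 + 0.157 + 0.037 = 0.234
  P(Y=2) = 0.077 + 0.005 + 0.317 = 0.399
H(X|Y) = Σ_y P(y)·H(X|Y=y):
  Y=0: P(Y=0) = 0.367, P(X|Y=0) = (180/367, 157/367, 30/367) → H(X|Y=0) = 1.323463
  Y=1: P(Y=1) = 0.234, P(X|Y=1) = (20/117, 157/234, 37/234) → H(X|Y=1) = 1.242662
  Y=2: P(Y=2) = 0.399, P(X|Y=2) = (11/57, 5/399, 317/399) → H(X|Y=2) = 0.800907
H(X|Y) = 0.367·1.323463 + 0.234·1.242662 + 0.399·0.800907 = 1.09606 bits

I(X;Y) = H(X) - H(X|Y) = 1.57625 - 1.09606 = 0.4802 bits

Cross-check via I(X;Y) = H(X) + H(Y) - H(X,Y): computing H(Y) from the column sums and H(X,Y) from the 9 cells in the same way gives H(Y) = 1.54995 bits and H(X,Y) = 2.64601 bits, so
I(X;Y) = 1.57625 + 1.54995 - 2.64601 = 0.4802 bits ✓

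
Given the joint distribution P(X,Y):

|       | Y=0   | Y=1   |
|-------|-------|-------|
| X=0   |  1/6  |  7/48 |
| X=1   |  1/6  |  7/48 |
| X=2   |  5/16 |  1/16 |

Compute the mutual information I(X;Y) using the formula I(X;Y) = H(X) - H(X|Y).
0.0710 bits

I(X;Y) = H(X) - H(X|Y)

Marginal of X (row sums):
  P(X=0) = 1/6 + 7/48 = 5/16
  P(X=1) = 1/6 + 7/48 = 5/16
  P(X=2) = 5/16 + 1/16 = 3/8
H(X) = -[(5/16)·log₂(5/16) + (5/16)·log₂(5/16) + (3/8)·log₂(3/8)]
  = 0.524397 + 0.524397 + 0.530639 = 1.57943 bits

Marginal of Y (column sums):
  P(Y=0) = 1/6 + 1/6 + 5/16 = 31/48
  P(Y=1) = 7/48 + 7/48 + 1/16 = 17/48
H(X|Y) = Σ_y P(y)·H(X|Y=y):
  Y=0: P(Y=0) = 31/48, P(X|Y=0) = (8/31, 8/31, 15/31) → H(X|Y=0) = 1.515378
  Y=1: P(Y=1) = 17/48, P(X|Y=1) = (7/17, 7/17, 3/17) → H(X|Y=1) = 1.495824
H(X|Y) = (31/48)·1.515378 + (17/48)·1.495824 = 1.50845 bits

I(X;Y) = H(X) - H(X|Y) = 1.57943 - 1.50845 = 0.0710 bits

Cross-check via I(X;Y) = H(X) + H(Y) - H(X,Y): computing H(Y) from the column sums and H(X,Y) from the 6 cells in the same way gives H(Y) = 0.93773 bits and H(X,Y) = 2.44619 bits, so
I(X;Y) = 1.57943 + 0.93773 - 2.44619 = 0.0710 bits ✓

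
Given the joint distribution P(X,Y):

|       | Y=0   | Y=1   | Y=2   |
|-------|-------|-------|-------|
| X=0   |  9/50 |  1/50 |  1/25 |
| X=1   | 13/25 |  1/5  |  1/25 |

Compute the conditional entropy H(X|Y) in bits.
0.7524 bits

H(X|Y) = H(X,Y) - H(Y)

H(X,Y) = -Σ_{x,y} P(x,y) log₂ P(x,y). Per-cell terms -P(x,y)·log₂P(x,y):
  X=0: 0.44531, 0.11288, 0.18575
  X=1: 0.49058, 0.46439, 0.18575
Sum of the 6 terms: H(X,Y) = 1.8847 bits

Marginal of Y (column sums):
  P(Y=0) = 9/50 + 13/25 = 7/10
  P(Y=1) = 1/50 + 1/5 = 11/50
  P(Y=2) = 1/25 + 1/25 = 2/25
H(Y) = -[(7/10)·log₂(7/10) + (11/50)·log₂(11/50) + (2/25)·log₂(2/25)]
  = 0.36020 + 0.48057 + 0.29151 = 1.1323 bits

H(X|Y) = H(X,Y) - H(Y) = 1.8847 - 1.1323 = 0.7524 bits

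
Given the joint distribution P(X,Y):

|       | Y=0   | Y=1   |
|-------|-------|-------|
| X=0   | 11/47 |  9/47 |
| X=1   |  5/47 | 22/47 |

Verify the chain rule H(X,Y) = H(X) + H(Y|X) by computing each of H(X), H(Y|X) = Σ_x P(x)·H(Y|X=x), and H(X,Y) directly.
H(X) = 0.9839 bits, H(Y|X) = 0.8196 bits, H(X,Y) = 1.8035 bits

Marginal of X (row sums):
  P(X=0) = 11/47 + 9/47 = 20/47
  P(X=1) = 5/47 + 22/47 = 27/47
H(X) = -[(20/47)·log₂(20/47) + (27/47)·log₂(27/47)]
  = 0.5245 + 0.4594 = 0.9839 bits

H(Y|X) = Σ_x P(x)·H(Y|X=x):
  X=0: P(X=0) = 20/47, P(Y|X=0) = (11/20, 9/20) → H(Y|X=0) = 0.9928
  X=1: P(X=1) = 27/47, P(Y|X=1) = (5/27, 22/27) → H(Y|X=1) = 0.6913
H(Y|X) = (20/47)·0.9928 + (27/47)·0.6913 = 0.8196 bits

H(X,Y) = -Σ_{x,y} P(x,y) log₂ P(x,y). Per-cell terms -P(x,y)·log₂P(x,y):
  X=0: 0.4904, 0.4566
  X=1: 0.3439, 0.5126
Sum of the 4 terms: H(X,Y) = 1.8035 bits

Chain rule check:
  H(X) + H(Y|X) = 0.9839 + 0.8196 = 1.8035 bits
  H(X,Y) = 1.8035 bits
✓ Chain rule verified.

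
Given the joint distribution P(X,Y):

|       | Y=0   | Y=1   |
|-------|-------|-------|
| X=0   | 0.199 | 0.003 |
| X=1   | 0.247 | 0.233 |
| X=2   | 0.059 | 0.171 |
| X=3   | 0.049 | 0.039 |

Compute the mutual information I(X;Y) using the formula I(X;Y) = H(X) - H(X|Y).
0.2132 bits

I(X;Y) = H(X) - H(X|Y)

Marginal of X (row sums):
  P(X=0) = 0.199 + 0.003 = 0.202
  P(X=1) = 0.247 + 0.233 = 0.480
  P(X=2) = 0.059 + 0.171 = 0.230
  P(X=3) = 0.049 + 0.039 = 0.088
H(X) = -[0.202·log₂(0.202) + 0.480·log₂(0.480) + 0.230·log₂(0.230) + 0.088·log₂(0.088)]
  = 0.46613 + 0.50827 + 0.48767 + 0.30856 = 1.7706 bits

Marginal of Y (column sums):
  P(Y=0) = 0.199 + 0.247 + 0.059 + 0.049 = 0.554
  P(Y=1) = 0.003 + 0.233 + 0.171 + 0.039 = 0.446
H(X|Y) = Σ_y P(y)·H(X|Y=y):
  Y=0: P(Y=0) = 0.554, P(X|Y=0) = (199/554, 247/554, 59/554, 49/554) → H(X|Y=0) = 1.70376
  Y=1: P(Y=1) = 0.446, P(X|Y=1) = (3/446, 233/446, 171/446, 39/446) → H(X|Y=1) = 1.37558
H(X|Y) = 0.554·1.70376 + 0.446·1.37558 = 1.5574 bits

I(X;Y) = H(X) - H(X|Y) = 1.7706 - 1.5574 = 0.2132 bits

Cross-check via I(X;Y) = H(X) + H(Y) - H(X,Y): computing H(Y) from the column sums and H(X,Y) from the 8 cells in the same way gives H(Y) = 0.9916 bits and H(X,Y) = 2.5490 bits, so
I(X;Y) = 1.7706 + 0.9916 - 2.5490 = 0.2132 bits ✓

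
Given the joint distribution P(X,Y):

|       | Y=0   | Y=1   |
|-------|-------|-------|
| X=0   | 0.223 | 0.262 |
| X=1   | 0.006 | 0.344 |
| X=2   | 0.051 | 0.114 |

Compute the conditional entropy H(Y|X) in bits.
0.6737 bits

H(Y|X) = H(X,Y) - H(X)

H(X,Y) = -Σ_{x,y} P(x,y) log₂ P(x,y). Per-cell terms -P(x,y)·log₂P(x,y):
  X=0: 0.48277, 0.50628
  X=1: 0.04428, 0.52959
  X=2: 0.21896, 0.35715
Sum of the 6 terms: H(X,Y) = 2.1390 bits

Marginal of X (row sums):
  P(X=0) = 0.223 + 0.262 = 0.485
  P(X=1) = 0.006 + 0.344 = 0.350
  P(X=2) = 0.051 + 0.114 = 0.165
H(X) = -[0.485·log₂(0.485) + 0.350·log₂(0.350) + 0.165·log₂(0.165)]
  = 0.50631 + 0.53010 + 0.42891 = 1.4653 bits

H(Y|X) = H(X,Y) - H(X) = 2.1390 - 1.4653 = 0.6737 bits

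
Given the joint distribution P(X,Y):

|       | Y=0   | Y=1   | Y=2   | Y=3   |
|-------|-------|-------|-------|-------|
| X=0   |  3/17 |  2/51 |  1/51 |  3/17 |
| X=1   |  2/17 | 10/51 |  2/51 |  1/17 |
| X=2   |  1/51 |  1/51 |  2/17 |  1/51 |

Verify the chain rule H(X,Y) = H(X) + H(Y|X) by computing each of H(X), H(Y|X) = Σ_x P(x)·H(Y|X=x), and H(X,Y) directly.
H(X) = 1.4958 bits, H(Y|X) = 1.6266 bits, H(X,Y) = 3.1224 bits

Marginal of X (row sums):
  P(X=0) = 3/17 + 2/51 + 1/51 + 3/17 = 7/17
  P(X=1) = 2/17 + 10/51 + 2/51 + 1/17 = 7/17
  P(X=2) = 1/51 + 1/51 + 2/17 + 1/51 = 3/17
H(X) = -[(7/17)·log₂(7/17) + (7/17)·log₂(7/17) + (3/17)·log₂(3/17)]
  = 0.52710 + 0.52710 + 0.44162 = 1.4958 bits

H(Y|X) = Σ_x P(x)·H(Y|X=x):
  X=0: P(X=0) = 7/17, P(Y|X=0) = (3/7, 2/21, 1/21, 3/7) → H(Y|X=0) = 1.58000
  X=1: P(X=1) = 7/17, P(Y|X=1) = (2/7, 10/21, 2/21, 1/7) → H(Y|X=1) = 1.75022
  X=2: P(X=2) = 3/17, P(Y|X=2) = (1/9, 1/9, 2/3, 1/9) → H(Y|X=2) = 1.44662
H(Y|X) = (7/17)·1.58000 + (7/17)·1.75022 + (3/17)·1.44662 = 1.6266 bits

H(X,Y) = -Σ_{x,y} P(x,y) log₂ P(x,y). Per-cell terms -P(x,y)·log₂P(x,y):
  X=0: 0.44162, 0.18323, 0.11122, 0.44162
  X=1: 0.36323, 0.46088, 0.18323, 0.24044
  X=2: 0.11122, 0.11122, 0.36323, 0.11122
Sum of the 12 terms: H(X,Y) = 3.1224 bits

Chain rule check:
  H(X) + H(Y|X) = 1.4958 + 1.6266 = 3.1224 bits
  H(X,Y) = 3.1224 bits
✓ Chain rule verified.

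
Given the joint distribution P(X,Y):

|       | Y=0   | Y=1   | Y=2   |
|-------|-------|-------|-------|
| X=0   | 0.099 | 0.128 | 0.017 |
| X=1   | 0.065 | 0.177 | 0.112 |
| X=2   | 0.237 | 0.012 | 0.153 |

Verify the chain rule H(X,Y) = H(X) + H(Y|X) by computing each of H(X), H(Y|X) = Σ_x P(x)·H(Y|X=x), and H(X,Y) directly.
H(X) = 1.5554 bits, H(Y|X) = 1.2899 bits, H(X,Y) = 2.8453 bits

Marginal of X (row sums):
  P(X=0) = 0.099 + 0.128 + 0.017 = 0.244
  P(X=1) = 0.065 + 0.177 + 0.112 = 0.354
  P(X=2) = 0.237 + 0.012 + 0.153 = 0.402
H(X) = -[0.244·log₂(0.244) + 0.354·log₂(0.354) + 0.402·log₂(0.402)]
  = 0.49655 + 0.53036 + 0.52852 = 1.5554 bits

H(Y|X) = Σ_x P(x)·H(Y|X=x):
  X=0: P(X=0) = 0.244, P(Y|X=0) = (99/244, 32/61, 17/244) → H(Y|X=0) = 1.28404
  X=1: P(X=1) = 0.354, P(Y|X=1) = (65/354, 1/2, 56/177) → H(Y|X=1) = 1.47426
  X=2: P(X=2) = 0.402, P(Y|X=2) = (79/134, 2/67, 51/134) → H(Y|X=2) = 1.13107
H(Y|X) = 0.244·1.28404 + 0.354·1.47426 + 0.402·1.13107 = 1.2899 bits

H(X,Y) = -Σ_{x,y} P(x,y) log₂ P(x,y). Per-cell terms -P(x,y)·log₂P(x,y):
  X=0: 0.33031, 0.37962, 0.09993
  X=1: 0.25632, 0.44218, 0.35374
  X=2: 0.49226, 0.07657, 0.41438
Sum of the 9 terms: H(X,Y) = 2.8453 bits

Chain rule check:
  H(X) + H(Y|X) = 1.5554 + 1.2899 = 2.8453 bits
  H(X,Y) = 2.8453 bits
✓ Chain rule verified.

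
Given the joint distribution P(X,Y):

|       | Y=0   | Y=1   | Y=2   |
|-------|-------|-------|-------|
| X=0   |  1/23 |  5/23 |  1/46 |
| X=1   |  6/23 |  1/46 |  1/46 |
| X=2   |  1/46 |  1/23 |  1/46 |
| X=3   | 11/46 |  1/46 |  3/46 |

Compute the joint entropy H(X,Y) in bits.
2.8486 bits

H(X,Y) = -Σ_{x,y} P(x,y) log₂ P(x,y). Per-cell terms -P(x,y)·log₂P(x,y):
  X=0: 0.196677, 0.478616, 0.120077
  X=1: 0.505722, 0.120077, 0.120077
  X=2: 0.120077, 0.196677, 0.120077
  X=3: 0.493596, 0.120077, 0.256865
Sum of the 12 terms: H(X,Y) = 2.8486 bits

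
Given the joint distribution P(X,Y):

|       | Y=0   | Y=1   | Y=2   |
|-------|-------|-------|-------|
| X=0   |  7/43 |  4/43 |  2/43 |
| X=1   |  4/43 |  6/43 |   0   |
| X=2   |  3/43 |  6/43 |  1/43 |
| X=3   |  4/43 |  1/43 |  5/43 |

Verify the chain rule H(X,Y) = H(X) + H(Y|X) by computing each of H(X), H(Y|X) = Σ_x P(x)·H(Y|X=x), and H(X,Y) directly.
H(X) = 1.9899 bits, H(Y|X) = 1.2727 bits, H(X,Y) = 3.2626 bits

Marginal of X (row sums):
  P(X=0) = 7/43 + 4/43 + 2/43 = 13/43
  P(X=1) = 4/43 + 6/43 + 0 = 10/43
  P(X=2) = 3/43 + 6/43 + 1/43 = 10/43
  P(X=3) = 4/43 + 1/43 + 5/43 = 10/43
H(X) = -[(13/43)·log₂(13/43) + (10/43)·log₂(10/43) + (10/43)·log₂(10/43) + (10/43)·log₂(10/43)]
  = 0.52176 + 0.48938 + 0.48938 + 0.48938 = 1.9899 bits

H(Y|X) = Σ_x P(x)·H(Y|X=x):
  X=0: P(X=0) = 13/43, P(Y|X=0) = (7/13, 4/13, 2/13) → H(Y|X=0) = 1.41956
  X=1: P(X=1) = 10/43, P(Y|X=1) = (2/5, 3/5, 0) → H(Y|X=1) = 0.97095
  X=2: P(X=2) = 10/43, P(Y|X=2) = (3/10, 3/5, 1/10) → H(Y|X=2) = 1.29546
  X=3: P(X=3) = 10/43, P(Y|X=3) = (2/5, 1/10, 1/2) → H(Y|X=3) = 1.36096
H(Y|X) = (13/43)·1.41956 + (10/43)·0.97095 + (10/43)·1.29546 + (10/43)·1.36096 = 1.2727 bits

H(X,Y) = -Σ_{x,y} P(x,y) log₂ P(x,y). Per-cell terms -P(x,y)·log₂P(x,y):
  X=0: 0.42633, 0.31872, 0.20587
  X=1: 0.31872, 0.39646, 0.00000
  X=2: 0.26800, 0.39646, 0.12619
  X=3: 0.31872, 0.12619, 0.36097
  (cells with P = 0 contribute 0)
Sum of the 12 terms: H(X,Y) = 3.2626 bits

Chain rule check:
  H(X) + H(Y|X) = 1.9899 + 1.2727 = 3.2626 bits
  H(X,Y) = 3.2626 bits
✓ Chain rule verified.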